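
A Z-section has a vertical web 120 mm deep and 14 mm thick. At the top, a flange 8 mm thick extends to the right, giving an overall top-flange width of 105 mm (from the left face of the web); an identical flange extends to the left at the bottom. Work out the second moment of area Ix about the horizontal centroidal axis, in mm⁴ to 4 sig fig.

Decompose the section into non-overlapping parts with the origin at the bottom-left of its bounding rectangle.
Web: 14 × 120, A = 1 680 mm², y = 60 mm, Ī = 2 016 000 mm⁴.
Top flange (beyond web): 91 × 8, A = 728 mm², y = 116 mm, Ī = 3882.67 mm⁴.
Bottom flange (beyond web): 91 × 8, A = 728 mm², y = 4 mm, Ī = 3882.67 mm⁴.
Centroid: ȳ = ΣA·y / ΣA = 60 mm.
Transfer each piece to the horizontal centroidal axis using Ī + A·d² with d = y − 60:
  web: d = 0 mm → contributes +2 016 000 mm⁴
  top flange (beyond web): d = 56 mm → contributes +2 286 891 mm⁴
  bottom flange (beyond web): d = -56 mm → contributes +2 286 891 mm⁴
Total I = 6 589 781 mm⁴.

Ix ≈ 6.590 × 10⁶ mm⁴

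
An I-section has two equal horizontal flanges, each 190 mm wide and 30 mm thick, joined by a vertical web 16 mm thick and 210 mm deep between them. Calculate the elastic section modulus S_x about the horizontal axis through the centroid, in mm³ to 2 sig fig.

S_x ≈ 1.3 × 10⁶ mm³

Split into non-overlapping primitives; take the origin at the lower-left of the bounding box.
Bottom flange: 190 × 30, A = 5 700 mm², y = 15 mm, Ī = 427 500 mm⁴.
Web: 16 × 210, A = 3 360 mm², y = 135 mm, Ī = 12 348 000 mm⁴.
Top flange: 190 × 30, A = 5 700 mm², y = 255 mm, Ī = 427 500 mm⁴.
By symmetry the centroid is at mid-height, ȳ = 135 mm.
Transfer each piece to the horizontal axis through the centroid using Ī + A·d² with d = y − 135:
  bottom flange: d = -120 mm → contributes +82 507 500 mm⁴
  web: d = 0 mm → contributes +12 348 000 mm⁴
  top flange: d = 120 mm → contributes +82 507 500 mm⁴
Total I = 177 363 000 mm⁴.
Extreme fibre distance c = 135 mm; S = I/c = 1 313 800 mm³.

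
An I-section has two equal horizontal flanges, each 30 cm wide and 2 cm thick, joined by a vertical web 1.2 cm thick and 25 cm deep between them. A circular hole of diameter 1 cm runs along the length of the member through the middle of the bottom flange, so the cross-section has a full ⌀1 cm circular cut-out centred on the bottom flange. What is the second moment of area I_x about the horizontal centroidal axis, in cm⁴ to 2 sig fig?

Split into non-overlapping primitives; take the origin at the lower-left of the bounding box.
Bottom flange: 30 × 2, A = 60 cm², y = 1 cm, Ī = 20 cm⁴.
Web: 1.2 × 25, A = 30 cm², y = 14.5 cm, Ī = 1 563 cm⁴.
Top flange: 30 × 2, A = 60 cm², y = 28 cm, Ī = 20 cm⁴.
Hole (subtracted): ⌀1, A = 0.7854 cm², y = 1 cm, Ī = 0.04909 cm⁴.
Centroid: ȳ = ΣA·y / ΣA = 14.57 cm.
Transfer each piece to the horizontal centroidal axis using Ī + A·d² with d = y − 14.57:
  bottom flange: d = -13.57 cm → contributes +11 070 cm⁴
  web: d = -0.07106 cm → contributes +1 563 cm⁴
  top flange: d = 13.43 cm → contributes +10 840 cm⁴
  hole: d = -13.57 cm → contributes −144.7 cm⁴
Total I = 23 329 cm⁴.

I_x ≈ 2.3 × 10⁴ cm⁴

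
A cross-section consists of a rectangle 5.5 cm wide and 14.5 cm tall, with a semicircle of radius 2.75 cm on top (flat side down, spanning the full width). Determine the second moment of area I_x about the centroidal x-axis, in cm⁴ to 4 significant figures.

I_x ≈ 2136 cm⁴

Break the section into simple shapes (no overlaps), measuring from the bottom-left corner of the bounding box.
Rectangular body: 5.5 × 14.5, A = 79.75 cm², y = 7.25 cm, Ī = 1397.29 cm⁴.
Semicircular cap: semicircle r = 2.75, A = 11.8791 cm², y = 15.6671 cm, Ī = 6.27715 cm⁴.
Centroid: ȳ = ΣA·y / ΣA = 8.34123 cm.
Transfer each piece to the centroidal x-axis using Ī + A·d² with d = y − 8.34123:
  rectangular body: d = -1.09123 cm → contributes +1492.25 cm⁴
  semicircular cap: d = 7.32591 cm → contributes +643.818 cm⁴
Total I = 2136.07 cm⁴.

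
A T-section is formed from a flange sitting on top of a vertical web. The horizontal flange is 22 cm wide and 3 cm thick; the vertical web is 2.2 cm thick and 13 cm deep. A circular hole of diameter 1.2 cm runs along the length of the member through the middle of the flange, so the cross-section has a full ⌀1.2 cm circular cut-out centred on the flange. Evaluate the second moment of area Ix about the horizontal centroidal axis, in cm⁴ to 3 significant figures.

Treat the section as a set of non-overlapping primitives; coordinates are from the bounding-box lower-left.
Flange: 22 × 3, A = 66 cm², y = 14.5 cm, Ī = 49.5 cm⁴.
Web: 2.2 × 13, A = 28.6 cm², y = 6.5 cm, Ī = 402.78 cm⁴.
Hole (subtracted): ⌀1.2, A = 1.131 cm², y = 14.5 cm, Ī = 0.10179 cm⁴.
Centroid: ȳ = ΣA·y / ΣA = 12.052 cm.
Transfer each piece to the horizontal centroidal axis using Ī + A·d² with d = y − 12.052:
  flange: d = 2.4479 cm → contributes +444.98 cm⁴
  web: d = -5.5521 cm → contributes +1284.4 cm⁴
  hole: d = 2.4479 cm → contributes −6.8787 cm⁴
Total I = 1722.5 cm⁴.

Ix ≈ 1720 cm⁴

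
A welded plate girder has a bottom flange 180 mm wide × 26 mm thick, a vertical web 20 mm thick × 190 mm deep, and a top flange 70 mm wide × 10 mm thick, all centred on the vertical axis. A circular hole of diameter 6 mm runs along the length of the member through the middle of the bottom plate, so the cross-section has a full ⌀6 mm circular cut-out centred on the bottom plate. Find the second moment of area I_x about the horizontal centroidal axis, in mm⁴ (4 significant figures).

I_x ≈ 5.253 × 10⁷ mm⁴

Treat the section as a set of non-overlapping primitives; coordinates are from the bounding-box lower-left.
Bottom plate: 180 × 26, A = 4 680 mm², y = 13 mm, Ī = 263 640 mm⁴.
Web plate: 20 × 190, A = 3 800 mm², y = 121 mm, Ī = 11 431 667 mm⁴.
Top plate: 70 × 10, A = 700 mm², y = 221 mm, Ī = 5833.33 mm⁴.
Hole (subtracted): ⌀6, A = 28.2743 mm², y = 13 mm, Ī = 63.6173 mm⁴.
Centroid: ȳ = ΣA·y / ΣA = 73.7536 mm.
Transfer each piece to the horizontal centroidal axis using Ī + A·d² with d = y − 73.7536:
  bottom plate: d = -60.7536 mm → contributes +17 537 502 mm⁴
  web plate: d = 47.2464 mm → contributes +19 914 122 mm⁴
  top plate: d = 147.246 mm → contributes +15 182 891 mm⁴
  hole: d = -60.7536 mm → contributes −104 424 mm⁴
Total I = 52 530 092 mm⁴.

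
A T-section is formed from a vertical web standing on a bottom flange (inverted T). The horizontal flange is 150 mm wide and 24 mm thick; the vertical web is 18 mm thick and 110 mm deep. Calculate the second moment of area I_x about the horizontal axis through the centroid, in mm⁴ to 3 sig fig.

Decompose the section into non-overlapping parts with the origin at the bottom-left of its bounding rectangle.
Flange: 150 × 24, A = 3 600 mm², y = 12 mm, Ī = 172 800 mm⁴.
Web: 18 × 110, A = 1 980 mm², y = 79 mm, Ī = 1 996 500 mm⁴.
Centroid: ȳ = ΣA·y / ΣA = 35.774 mm.
Transfer each piece to the horizontal axis through the centroid using Ī + A·d² with d = y − 35.774:
  flange: d = -23.774 mm → contributes +2 207 564 mm⁴
  web: d = 43.226 mm → contributes +5 696 071 mm⁴
Total I = 7 903 635 mm⁴.

I_x ≈ 7.90 × 10⁶ mm⁴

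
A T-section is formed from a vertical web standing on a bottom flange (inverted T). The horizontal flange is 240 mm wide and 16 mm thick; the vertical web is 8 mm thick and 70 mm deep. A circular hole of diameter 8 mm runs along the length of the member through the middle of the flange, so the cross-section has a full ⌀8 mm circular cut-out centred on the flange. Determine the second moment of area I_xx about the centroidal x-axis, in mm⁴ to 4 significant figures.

Break the section into simple shapes (no overlaps), measuring from the bottom-left corner of the bounding box.
Flange: 240 × 16, A = 3 840 mm², y = 8 mm, Ī = 81 920 mm⁴.
Web: 8 × 70, A = 560 mm², y = 51 mm, Ī = 228 667 mm⁴.
Hole (subtracted): ⌀8, A = 50.2655 mm², y = 8 mm, Ī = 201.062 mm⁴.
Centroid: ȳ = ΣA·y / ΣA = 13.536 mm.
Transfer each piece to the centroidal x-axis using Ī + A·d² with d = y − 13.536:
  flange: d = -5.53597 mm → contributes +199 604 mm⁴
  web: d = 37.464 mm → contributes +1 014 657 mm⁴
  hole: d = -5.53597 mm → contributes −1741.55 mm⁴
Total I = 1 212 519 mm⁴.

I_xx ≈ 1.213 × 10⁶ mm⁴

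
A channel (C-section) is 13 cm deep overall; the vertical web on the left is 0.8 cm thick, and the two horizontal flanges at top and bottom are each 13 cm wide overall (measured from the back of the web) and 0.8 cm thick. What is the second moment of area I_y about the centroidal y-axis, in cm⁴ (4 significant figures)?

I_y ≈ 529.3 cm⁴

Decompose the section into non-overlapping parts with the origin at the bottom-left of its bounding rectangle.
Web: 0.8 × 13, A = 10.4 cm², x = 0.4 cm, Ī = 0.554667 cm⁴.
Top flange (beyond web): 12.2 × 0.8, A = 9.76 cm², x = 6.9 cm, Ī = 121.057 cm⁴.
Bottom flange (beyond web): 12.2 × 0.8, A = 9.76 cm², x = 6.9 cm, Ī = 121.057 cm⁴.
Centroid: x̄ = ΣA·x / ΣA = 4.64064 cm.
Transfer each piece to the centroidal y-axis using Ī + A·d² with d = x − 4.64064:
  web: d = -4.24064 cm → contributes +187.578 cm⁴
  top flange (beyond web): d = 2.25936 cm → contributes +170.878 cm⁴
  bottom flange (beyond web): d = 2.25936 cm → contributes +170.878 cm⁴
Total I = 529.335 cm⁴.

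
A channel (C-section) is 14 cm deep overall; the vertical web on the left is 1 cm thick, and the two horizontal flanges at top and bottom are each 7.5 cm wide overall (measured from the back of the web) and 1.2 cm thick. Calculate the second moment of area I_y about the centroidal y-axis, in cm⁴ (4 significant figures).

Split into non-overlapping primitives; take the origin at the lower-left of the bounding box.
Web: 1 × 14, A = 14 cm², x = 0.5 cm, Ī = 1.16667 cm⁴.
Top flange (beyond web): 6.5 × 1.2, A = 7.8 cm², x = 4.25 cm, Ī = 27.4625 cm⁴.
Bottom flange (beyond web): 6.5 × 1.2, A = 7.8 cm², x = 4.25 cm, Ī = 27.4625 cm⁴.
Centroid: x̄ = ΣA·x / ΣA = 2.47635 cm.
Transfer each piece to the centroidal y-axis using Ī + A·d² with d = x − 2.47635:
  web: d = -1.97635 cm → contributes +55.8502 cm⁴
  top flange (beyond web): d = 1.77365 cm → contributes +52 cm⁴
  bottom flange (beyond web): d = 1.77365 cm → contributes +52 cm⁴
Total I = 159.85 cm⁴.

I_y ≈ 159.9 cm⁴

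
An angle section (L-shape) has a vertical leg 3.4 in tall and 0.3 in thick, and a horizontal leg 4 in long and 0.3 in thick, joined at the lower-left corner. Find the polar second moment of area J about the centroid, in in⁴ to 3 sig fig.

J ≈ 5.67 in⁴

Split into non-overlapping primitives; take the origin at the lower-left of the bounding box.
Vertical leg: 0.3 × 3.4, A = 1.02 in², y = 1.7 in, Ī = 0.9826 in⁴.
Horizontal leg (remainder): 3.7 × 0.3, A = 1.11 in², y = 0.15 in, Ī = 0.008325 in⁴.
Centroid: ȳ = ΣA·y / ΣA = 0.89225 in.
Transfer each piece to the centroidal x-axis using Ī + A·d² with d = y − 0.89225:
  vertical leg: d = 0.80775 in → contributes +1.6481 in⁴
  horizontal leg (remainder): d = -0.74225 in → contributes +0.61987 in⁴
Total I = 2.268 in⁴.
For the y-axis: x̄ = 1.1923 in.
Repeating about the centroidal y-axis gives I_y = 3.4002 in⁴.
Polar second moment: J = I_x + I_y = 5.6681 in⁴.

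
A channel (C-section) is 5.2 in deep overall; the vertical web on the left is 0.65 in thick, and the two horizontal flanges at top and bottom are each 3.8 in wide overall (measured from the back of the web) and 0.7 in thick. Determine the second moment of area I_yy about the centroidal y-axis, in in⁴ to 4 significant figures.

Break the section into simple shapes (no overlaps), measuring from the bottom-left corner of the bounding box.
Web: 0.65 × 5.2, A = 3.38 in², x = 0.325 in, Ī = 0.119004 in⁴.
Top flange (beyond web): 3.15 × 0.7, A = 2.205 in², x = 2.225 in, Ī = 1.82326 in⁴.
Bottom flange (beyond web): 3.15 × 0.7, A = 2.205 in², x = 2.225 in, Ī = 1.82326 in⁴.
Centroid: x̄ = ΣA·x / ΣA = 1.40061 in.
Transfer each piece to the centroidal y-axis using Ī + A·d² with d = x − 1.40061:
  web: d = -1.07561 in → contributes +4.02945 in⁴
  top flange (beyond web): d = 0.82439 in → contributes +3.32182 in⁴
  bottom flange (beyond web): d = 0.82439 in → contributes +3.32182 in⁴
Total I = 10.6731 in⁴.

I_yy ≈ 10.67 in⁴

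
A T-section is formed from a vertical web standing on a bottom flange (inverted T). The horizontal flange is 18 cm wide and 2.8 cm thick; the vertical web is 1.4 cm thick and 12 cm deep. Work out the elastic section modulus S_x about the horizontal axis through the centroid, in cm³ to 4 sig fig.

Treat the section as a set of non-overlapping primitives; coordinates are from the bounding-box lower-left.
Flange: 18 × 2.8, A = 50.4 cm², y = 1.4 cm, Ī = 32.928 cm⁴.
Web: 1.4 × 12, A = 16.8 cm², y = 8.8 cm, Ī = 201.6 cm⁴.
Centroid: ȳ = ΣA·y / ΣA = 3.25 cm.
Transfer each piece to the horizontal axis through the centroid using Ī + A·d² with d = y − 3.25:
  flange: d = -1.85 cm → contributes +205.422 cm⁴
  web: d = 5.55 cm → contributes +719.082 cm⁴
Total I = 924.504 cm⁴.
Extreme fibre distance c = 11.55 cm; S = I/c = 80.0436 cm³.

S_x ≈ 80.04 cm³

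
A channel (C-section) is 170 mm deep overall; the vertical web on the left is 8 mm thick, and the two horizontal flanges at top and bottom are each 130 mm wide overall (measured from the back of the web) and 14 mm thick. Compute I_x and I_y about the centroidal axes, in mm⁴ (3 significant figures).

I_x ≈ 2.41 × 10⁷ mm⁴, I_y ≈ 8.35 × 10⁶ mm⁴

Split into non-overlapping primitives; take the origin at the lower-left of the bounding box.
Web: 8 × 170, A = 1 360 mm², y = 85 mm, Ī = 3 275 333 mm⁴.
Top flange (beyond web): 122 × 14, A = 1 708 mm², y = 163 mm, Ī = 27 897 mm⁴.
Bottom flange (beyond web): 122 × 14, A = 1 708 mm², y = 7 mm, Ī = 27 897 mm⁴.
By symmetry the centroid is at mid-height, ȳ = 85 mm.
Transfer each piece to the centroidal x-axis using Ī + A·d² with d = y − 85:
  web: d = 0 mm → contributes +3 275 333 mm⁴
  top flange (beyond web): d = 78 mm → contributes +10 419 369 mm⁴
  bottom flange (beyond web): d = -78 mm → contributes +10 419 369 mm⁴
Total I = 24 114 072 mm⁴.
For the y-axis: x̄ = 50.491 mm.
Repeating about the centroidal y-axis gives I_y = 8 354 018 mm⁴.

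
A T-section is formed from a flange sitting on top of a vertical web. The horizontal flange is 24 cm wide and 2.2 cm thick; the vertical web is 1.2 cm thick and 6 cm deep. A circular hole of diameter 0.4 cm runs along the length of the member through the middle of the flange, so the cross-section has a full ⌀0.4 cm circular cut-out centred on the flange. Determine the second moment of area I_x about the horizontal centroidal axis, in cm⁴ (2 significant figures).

Break the section into simple shapes (no overlaps), measuring from the bottom-left corner of the bounding box.
Flange: 24 × 2.2, A = 52.8 cm², y = 7.1 cm, Ī = 21.3 cm⁴.
Web: 1.2 × 6, A = 7.2 cm², y = 3 cm, Ī = 21.6 cm⁴.
Hole (subtracted): ⌀0.4, A = 0.1257 cm², y = 7.1 cm, Ī = 0.001257 cm⁴.
Centroid: ȳ = ΣA·y / ΣA = 6.607 cm.
Transfer each piece to the horizontal centroidal axis using Ī + A·d² with d = y − 6.607:
  flange: d = 0.493 cm → contributes +34.13 cm⁴
  web: d = -3.607 cm → contributes +115.3 cm⁴
  hole: d = 0.493 cm → contributes −0.0318 cm⁴
Total I = 149.4 cm⁴.

I_x ≈ 150 cm⁴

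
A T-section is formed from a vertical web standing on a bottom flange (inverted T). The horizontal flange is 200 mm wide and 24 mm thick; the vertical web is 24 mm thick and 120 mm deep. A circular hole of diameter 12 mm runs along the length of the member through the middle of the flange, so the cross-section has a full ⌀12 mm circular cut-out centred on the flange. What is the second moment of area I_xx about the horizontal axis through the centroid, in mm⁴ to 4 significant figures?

I_xx ≈ 1.293 × 10⁷ mm⁴

Decompose the section into non-overlapping parts with the origin at the bottom-left of its bounding rectangle.
Flange: 200 × 24, A = 4 800 mm², y = 12 mm, Ī = 230 400 mm⁴.
Web: 24 × 120, A = 2 880 mm², y = 84 mm, Ī = 3 456 000 mm⁴.
Hole (subtracted): ⌀12, A = 113.097 mm², y = 12 mm, Ī = 1017.88 mm⁴.
Centroid: ȳ = ΣA·y / ΣA = 39.4036 mm.
Transfer each piece to the horizontal axis through the centroid using Ī + A·d² with d = y − 39.4036:
  flange: d = -27.4036 mm → contributes +3 834 982 mm⁴
  web: d = 44.5964 mm → contributes +9 183 869 mm⁴
  hole: d = -27.4036 mm → contributes −85948.8 mm⁴
Total I = 12 932 902 mm⁴.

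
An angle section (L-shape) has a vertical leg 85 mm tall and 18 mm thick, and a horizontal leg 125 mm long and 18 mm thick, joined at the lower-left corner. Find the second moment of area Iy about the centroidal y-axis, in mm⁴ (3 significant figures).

Split into non-overlapping primitives; take the origin at the lower-left of the bounding box.
Vertical leg: 18 × 85, A = 1 530 mm², x = 9 mm, Ī = 41 310 mm⁴.
Horizontal leg (remainder): 107 × 18, A = 1 926 mm², x = 71.5 mm, Ī = 1 837 565 mm⁴.
Centroid: x̄ = ΣA·x / ΣA = 43.831 mm.
Transfer each piece to the centroidal y-axis using Ī + A·d² with d = x − 43.831:
  vertical leg: d = -34.831 mm → contributes +1 897 475 mm⁴
  horizontal leg (remainder): d = 27.669 mm → contributes +3 312 088 mm⁴
Total I = 5 209 563 mm⁴.

Iy ≈ 5.21 × 10⁶ mm⁴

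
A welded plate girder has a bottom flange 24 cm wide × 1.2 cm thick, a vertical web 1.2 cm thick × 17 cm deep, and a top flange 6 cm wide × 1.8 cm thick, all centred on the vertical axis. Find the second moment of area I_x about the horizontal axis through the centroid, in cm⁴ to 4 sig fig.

Break the section into simple shapes (no overlaps), measuring from the bottom-left corner of the bounding box.
Bottom plate: 24 × 1.2, A = 28.8 cm², y = 0.6 cm, Ī = 3.456 cm⁴.
Web plate: 1.2 × 17, A = 20.4 cm², y = 9.7 cm, Ī = 491.3 cm⁴.
Top plate: 6 × 1.8, A = 10.8 cm², y = 19.1 cm, Ī = 2.916 cm⁴.
Centroid: ȳ = ΣA·y / ΣA = 7.024 cm.
Transfer each piece to the horizontal axis through the centroid using Ī + A·d² with d = y − 7.024:
  bottom plate: d = -6.424 cm → contributes +1191.97 cm⁴
  web plate: d = 2.676 cm → contributes +637.384 cm⁴
  top plate: d = 12.076 cm → contributes +1577.88 cm⁴
Total I = 3407.23 cm⁴.

I_x ≈ 3407 cm⁴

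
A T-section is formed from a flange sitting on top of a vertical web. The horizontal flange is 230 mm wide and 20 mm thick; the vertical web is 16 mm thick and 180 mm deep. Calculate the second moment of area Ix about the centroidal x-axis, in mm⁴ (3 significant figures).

Break the section into simple shapes (no overlaps), measuring from the bottom-left corner of the bounding box.
Flange: 230 × 20, A = 4 600 mm², y = 190 mm, Ī = 153 333 mm⁴.
Web: 16 × 180, A = 2 880 mm², y = 90 mm, Ī = 7 776 000 mm⁴.
Centroid: ȳ = ΣA·y / ΣA = 151.5 mm.
Transfer each piece to the centroidal x-axis using Ī + A·d² with d = y − 151.5:
  flange: d = 38.503 mm → contributes +6 972 630 mm⁴
  web: d = -61.497 mm → contributes +18 667 933 mm⁴
Total I = 25 640 563 mm⁴.

Ix ≈ 2.56 × 10⁷ mm⁴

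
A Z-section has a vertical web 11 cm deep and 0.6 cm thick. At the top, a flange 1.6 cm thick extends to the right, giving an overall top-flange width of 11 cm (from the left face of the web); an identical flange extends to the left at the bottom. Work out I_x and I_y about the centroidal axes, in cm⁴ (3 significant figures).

I_x ≈ 809 cm⁴, I_y ≈ 1310 cm⁴

Break the section into simple shapes (no overlaps), measuring from the bottom-left corner of the bounding box.
Web: 0.6 × 11, A = 6.6 cm², y = 5.5 cm, Ī = 66.55 cm⁴.
Top flange (beyond web): 10.4 × 1.6, A = 16.64 cm², y = 10.2 cm, Ī = 3.5499 cm⁴.
Bottom flange (beyond web): 10.4 × 1.6, A = 16.64 cm², y = 0.8 cm, Ī = 3.5499 cm⁴.
Centroid: ȳ = ΣA·y / ΣA = 5.5 cm.
Transfer each piece to the centroidal x-axis using Ī + A·d² with d = y − 5.5:
  web: d = 0 cm → contributes +66.55 cm⁴
  top flange (beyond web): d = 4.7 cm → contributes +371.13 cm⁴
  bottom flange (beyond web): d = -4.7 cm → contributes +371.13 cm⁴
Total I = 808.8 cm⁴.
For the y-axis: x̄ = 10.7 cm.
Repeating about the centroidal y-axis gives I_y = 1306.9 cm⁴.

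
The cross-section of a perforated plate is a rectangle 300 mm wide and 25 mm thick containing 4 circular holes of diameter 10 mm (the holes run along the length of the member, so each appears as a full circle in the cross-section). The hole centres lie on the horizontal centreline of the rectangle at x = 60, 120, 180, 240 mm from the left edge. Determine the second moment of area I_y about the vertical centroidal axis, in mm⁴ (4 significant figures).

I_y ≈ 5.483 × 10⁷ mm⁴

Decompose the section into non-overlapping parts with the origin at the bottom-left of its bounding rectangle.
Plate: 300 × 25, A = 7 500 mm², x = 150 mm, Ī = 56 250 000 mm⁴.
Hole 1 (subtracted): ⌀10, A = 78.5398 mm², x = 60 mm, Ī = 490.874 mm⁴.
Hole 2 (subtracted): ⌀10, A = 78.5398 mm², x = 120 mm, Ī = 490.874 mm⁴.
Hole 3 (subtracted): ⌀10, A = 78.5398 mm², x = 180 mm, Ī = 490.874 mm⁴.
Hole 4 (subtracted): ⌀10, A = 78.5398 mm², x = 240 mm, Ī = 490.874 mm⁴.
By symmetry the centroid is at mid-width, x̄ = 150 mm.
Transfer each piece to the vertical centroidal axis using Ī + A·d² with d = x − 150:
  plate: d = 0 mm → contributes +56 250 000 mm⁴
  hole 1: d = -90 mm → contributes −636 663 mm⁴
  hole 2: d = -30 mm → contributes −71176.7 mm⁴
  hole 3: d = 30 mm → contributes −71176.7 mm⁴
  hole 4: d = 90 mm → contributes −636 663 mm⁴
Total I = 54 834 320 mm⁴.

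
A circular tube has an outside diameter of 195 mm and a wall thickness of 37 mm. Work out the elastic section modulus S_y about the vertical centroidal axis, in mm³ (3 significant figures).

S_y ≈ 6.20 × 10⁵ mm³

Break the section into simple shapes (no overlaps), measuring from the bottom-left corner of the bounding box.
Outer circle: ⌀195, A = 29 865 mm², x = 97.5 mm, Ī = 70 975 481 mm⁴.
Bore (subtracted): ⌀121, A = 11 499 mm², x = 97.5 mm, Ī = 10 522 317 mm⁴.
By symmetry the centroid is at mid-width, x̄ = 97.5 mm.
All pieces are centred on the vertical centroidal axis, so I = ΣĪ (holes subtracted) = 60 453 164 mm⁴.
Extreme fibre distance c = 97.5 mm; S = I/c = 620 032 mm³.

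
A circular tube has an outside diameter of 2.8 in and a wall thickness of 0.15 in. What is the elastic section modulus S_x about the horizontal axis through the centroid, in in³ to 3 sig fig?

S_x ≈ 0.786 in³

Treat the section as a set of non-overlapping primitives; coordinates are from the bounding-box lower-left.
Outer circle: ⌀2.8, A = 6.1575 in², y = 1.4 in, Ī = 3.0172 in⁴.
Bore (subtracted): ⌀2.5, A = 4.9087 in², y = 1.4 in, Ī = 1.9175 in⁴.
By symmetry the centroid is at mid-height, ȳ = 1.4 in.
All pieces are centred on the horizontal axis through the centroid, so I = ΣĪ (holes subtracted) = 1.0997 in⁴.
Extreme fibre distance c = 1.4 in; S = I/c = 0.78551 in³.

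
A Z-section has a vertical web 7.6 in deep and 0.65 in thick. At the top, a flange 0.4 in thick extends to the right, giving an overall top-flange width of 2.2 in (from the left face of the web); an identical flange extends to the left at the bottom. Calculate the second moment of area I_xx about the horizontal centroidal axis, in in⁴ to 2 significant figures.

I_xx ≈ 40 in⁴

Decompose the section into non-overlapping parts with the origin at the bottom-left of its bounding rectangle.
Web: 0.65 × 7.6, A = 4.94 in², y = 3.8 in, Ī = 23.78 in⁴.
Top flange (beyond web): 1.55 × 0.4, A = 0.62 in², y = 7.4 in, Ī = 0.008267 in⁴.
Bottom flange (beyond web): 1.55 × 0.4, A = 0.62 in², y = 0.2 in, Ī = 0.008267 in⁴.
Centroid: ȳ = ΣA·y / ΣA = 3.8 in.
Transfer each piece to the horizontal centroidal axis using Ī + A·d² with d = y − 3.8:
  web: d = 0 in → contributes +23.78 in⁴
  top flange (beyond web): d = 3.6 in → contributes +8.043 in⁴
  bottom flange (beyond web): d = -3.6 in → contributes +8.043 in⁴
Total I = 39.86 in⁴.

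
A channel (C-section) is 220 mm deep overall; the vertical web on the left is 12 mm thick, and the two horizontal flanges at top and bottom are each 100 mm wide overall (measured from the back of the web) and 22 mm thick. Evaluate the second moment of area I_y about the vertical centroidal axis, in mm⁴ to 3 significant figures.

I_y ≈ 6.45 × 10⁶ mm⁴

Treat the section as a set of non-overlapping primitives; coordinates are from the bounding-box lower-left.
Web: 12 × 220, A = 2 640 mm², x = 6 mm, Ī = 31 680 mm⁴.
Top flange (beyond web): 88 × 22, A = 1 936 mm², x = 56 mm, Ī = 1 249 365 mm⁴.
Bottom flange (beyond web): 88 × 22, A = 1 936 mm², x = 56 mm, Ī = 1 249 365 mm⁴.
Centroid: x̄ = ΣA·x / ΣA = 35.73 mm.
Transfer each piece to the vertical centroidal axis using Ī + A·d² with d = x − 35.73:
  web: d = -29.73 mm → contributes +2 365 062 mm⁴
  top flange (beyond web): d = 20.27 mm → contributes +2 044 836 mm⁴
  bottom flange (beyond web): d = 20.27 mm → contributes +2 044 836 mm⁴
Total I = 6 454 735 mm⁴.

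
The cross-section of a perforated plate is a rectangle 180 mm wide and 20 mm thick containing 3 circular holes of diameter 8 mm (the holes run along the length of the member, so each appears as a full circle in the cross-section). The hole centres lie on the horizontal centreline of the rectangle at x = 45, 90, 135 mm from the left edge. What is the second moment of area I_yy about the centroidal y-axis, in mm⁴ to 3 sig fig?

Break the section into simple shapes (no overlaps), measuring from the bottom-left corner of the bounding box.
Plate: 180 × 20, A = 3 600 mm², x = 90 mm, Ī = 9 720 000 mm⁴.
Hole 1 (subtracted): ⌀8, A = 50.265 mm², x = 45 mm, Ī = 201.06 mm⁴.
Hole 2 (subtracted): ⌀8, A = 50.265 mm², x = 90 mm, Ī = 201.06 mm⁴.
Hole 3 (subtracted): ⌀8, A = 50.265 mm², x = 135 mm, Ī = 201.06 mm⁴.
By symmetry the centroid is at mid-width, x̄ = 90 mm.
Transfer each piece to the centroidal y-axis using Ī + A·d² with d = x − 90:
  plate: d = 0 mm → contributes +9 720 000 mm⁴
  hole 1: d = -45 mm → contributes −101 989 mm⁴
  hole 2: d = 0 mm → contributes −201.06 mm⁴
  hole 3: d = 45 mm → contributes −101 989 mm⁴
Total I = 9 515 822 mm⁴.

I_yy ≈ 9.52 × 10⁶ mm⁴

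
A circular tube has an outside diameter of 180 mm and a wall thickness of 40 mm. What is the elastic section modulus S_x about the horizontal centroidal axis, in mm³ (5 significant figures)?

S_x ≈ 5.1801 × 10⁵ mm³

Treat the section as a set of non-overlapping primitives; coordinates are from the bounding-box lower-left.
Outer circle: ⌀180, A = 25446.9 mm², y = 90 mm, Ī = 51 529 974 mm⁴.
Bore (subtracted): ⌀100, A = 7853.982 mm², y = 90 mm, Ī = 4 908 739 mm⁴.
By symmetry the centroid is at mid-height, ȳ = 90 mm.
All pieces are centred on the horizontal centroidal axis, so I = ΣĪ (holes subtracted) = 46 621 235 mm⁴.
Extreme fibre distance c = 90 mm; S = I/c = 518013.7 mm³.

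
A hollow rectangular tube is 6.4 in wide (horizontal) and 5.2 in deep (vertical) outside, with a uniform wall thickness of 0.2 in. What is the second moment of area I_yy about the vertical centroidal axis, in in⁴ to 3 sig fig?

I_yy ≈ 27.2 in⁴

Split into non-overlapping primitives; take the origin at the lower-left of the bounding box.
Outer rectangle: 6.4 × 5.2, A = 33.28 in², x = 3.2 in, Ī = 113.6 in⁴.
Inner void (subtracted): 6 × 4.8, A = 28.8 in², x = 3.2 in, Ī = 86.4 in⁴.
By symmetry the centroid is at mid-width, x̄ = 3.2 in.
All pieces are centred on the vertical centroidal axis, so I = ΣĪ (holes subtracted) = 27.196 in⁴.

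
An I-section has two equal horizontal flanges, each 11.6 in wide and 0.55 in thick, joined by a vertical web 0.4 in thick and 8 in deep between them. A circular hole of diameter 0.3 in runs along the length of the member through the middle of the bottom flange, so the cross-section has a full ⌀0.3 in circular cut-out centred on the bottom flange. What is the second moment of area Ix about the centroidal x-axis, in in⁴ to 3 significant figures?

Break the section into simple shapes (no overlaps), measuring from the bottom-left corner of the bounding box.
Bottom flange: 11.6 × 0.55, A = 6.38 in², y = 0.275 in, Ī = 0.16083 in⁴.
Web: 0.4 × 8, A = 3.2 in², y = 4.55 in, Ī = 17.067 in⁴.
Top flange: 11.6 × 0.55, A = 6.38 in², y = 8.825 in, Ī = 0.16083 in⁴.
Hole (subtracted): ⌀0.3, A = 0.070686 in², y = 0.275 in, Ī = 0.00039761 in⁴.
Centroid: ȳ = ΣA·y / ΣA = 4.569 in.
Transfer each piece to the centroidal x-axis using Ī + A·d² with d = y − 4.569:
  bottom flange: d = -4.294 in → contributes +117.8 in⁴
  web: d = -0.019018 in → contributes +17.068 in⁴
  top flange: d = 4.256 in → contributes +115.72 in⁴
  hole: d = -4.294 in → contributes −1.3037 in⁴
Total I = 249.29 in⁴.

Ix ≈ 249 in⁴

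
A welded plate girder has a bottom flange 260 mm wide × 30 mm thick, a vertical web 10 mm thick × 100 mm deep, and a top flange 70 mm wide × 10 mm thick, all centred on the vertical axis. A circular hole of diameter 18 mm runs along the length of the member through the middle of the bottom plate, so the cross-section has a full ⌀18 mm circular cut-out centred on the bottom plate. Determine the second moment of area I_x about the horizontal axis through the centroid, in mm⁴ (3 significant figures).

Decompose the section into non-overlapping parts with the origin at the bottom-left of its bounding rectangle.
Bottom plate: 260 × 30, A = 7 800 mm², y = 15 mm, Ī = 585 000 mm⁴.
Web plate: 10 × 100, A = 1 000 mm², y = 80 mm, Ī = 833 333 mm⁴.
Top plate: 70 × 10, A = 700 mm², y = 135 mm, Ī = 5833.3 mm⁴.
Hole (subtracted): ⌀18, A = 254.47 mm², y = 15 mm, Ī = 5 153 mm⁴.
Centroid: ȳ = ΣA·y / ΣA = 31.116 mm.
Transfer each piece to the horizontal axis through the centroid using Ī + A·d² with d = y − 31.116:
  bottom plate: d = -16.116 mm → contributes +2 610 832 mm⁴
  web plate: d = 48.884 mm → contributes +3 222 989 mm⁴
  top plate: d = 103.88 mm → contributes +7 560 169 mm⁴
  hole: d = -16.116 mm → contributes −71 244 mm⁴
Total I = 13 322 745 mm⁴.

I_x ≈ 1.33 × 10⁷ mm⁴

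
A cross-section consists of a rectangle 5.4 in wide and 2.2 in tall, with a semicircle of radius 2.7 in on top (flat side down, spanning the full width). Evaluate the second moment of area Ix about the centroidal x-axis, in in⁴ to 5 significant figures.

Split into non-overlapping primitives; take the origin at the lower-left of the bounding box.
Rectangular body: 5.4 × 2.2, A = 11.88 in², y = 1.1 in, Ī = 4.7916 in⁴.
Semicircular cap: semicircle r = 2.7, A = 11.45111 in², y = 3.345916 in, Ī = 5.832935 in⁴.
Centroid: ȳ = ΣA·y / ΣA = 2.202315 in.
Transfer each piece to the centroidal x-axis using Ī + A·d² with d = y − 2.202315:
  rectangular body: d = -1.102315 in → contributes +19.22696 in⁴
  semicircular cap: d = 1.143601 in → contributes +20.80896 in⁴
Total I = 40.03591 in⁴.

Ix ≈ 40.036 in⁴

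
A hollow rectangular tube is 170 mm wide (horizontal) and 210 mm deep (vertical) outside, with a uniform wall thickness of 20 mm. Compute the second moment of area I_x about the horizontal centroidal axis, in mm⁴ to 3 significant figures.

Split into non-overlapping primitives; take the origin at the lower-left of the bounding box.
Outer rectangle: 170 × 210, A = 35 700 mm², y = 105 mm, Ī = 131 197 500 mm⁴.
Inner void (subtracted): 130 × 170, A = 22 100 mm², y = 105 mm, Ī = 53 224 167 mm⁴.
By symmetry the centroid is at mid-height, ȳ = 105 mm.
All pieces are centred on the horizontal centroidal axis, so I = ΣĪ (holes subtracted) = 77 973 333 mm⁴.

I_x ≈ 7.80 × 10⁷ mm⁴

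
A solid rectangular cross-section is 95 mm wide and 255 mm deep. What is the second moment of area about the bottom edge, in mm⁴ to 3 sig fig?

The section: 95 × 255, A = 24 225 mm², y = 127.5 mm, Ī = 131 269 219 mm⁴.
Transfer it to the base of the section using Ī + A·d² with d = y − 0:
  the section: d = 127.5 mm → contributes +525 076 875 mm⁴
Total I = 525 076 875 mm⁴.

I_base ≈ 5.25 × 10⁸ mm⁴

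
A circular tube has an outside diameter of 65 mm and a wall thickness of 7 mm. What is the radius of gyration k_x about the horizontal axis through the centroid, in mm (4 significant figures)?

k_x ≈ 20.65 mm

Decompose the section into non-overlapping parts with the origin at the bottom-left of its bounding rectangle.
Outer circle: ⌀65, A = 3318.31 mm², y = 32.5 mm, Ī = 876 241 mm⁴.
Bore (subtracted): ⌀51, A = 2042.82 mm², y = 32.5 mm, Ī = 332 086 mm⁴.
By symmetry the centroid is at mid-height, ȳ = 32.5 mm.
All pieces are centred on the horizontal axis through the centroid, so I = ΣĪ (holes subtracted) = 544 154 mm⁴.
Radius of gyration: k = √(I/A) = √(544 154 / 1275.49) = 20.6549 mm.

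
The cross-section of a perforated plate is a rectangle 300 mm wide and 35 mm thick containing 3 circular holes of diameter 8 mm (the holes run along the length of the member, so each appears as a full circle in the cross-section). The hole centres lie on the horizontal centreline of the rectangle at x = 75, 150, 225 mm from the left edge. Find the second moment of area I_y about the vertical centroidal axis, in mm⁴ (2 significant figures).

I_y ≈ 7.8 × 10⁷ mm⁴

Break the section into simple shapes (no overlaps), measuring from the bottom-left corner of the bounding box.
Plate: 300 × 35, A = 10 500 mm², x = 150 mm, Ī = 78 750 000 mm⁴.
Hole 1 (subtracted): ⌀8, A = 50.27 mm², x = 75 mm, Ī = 201.1 mm⁴.
Hole 2 (subtracted): ⌀8, A = 50.27 mm², x = 150 mm, Ī = 201.1 mm⁴.
Hole 3 (subtracted): ⌀8, A = 50.27 mm², x = 225 mm, Ī = 201.1 mm⁴.
By symmetry the centroid is at mid-width, x̄ = 150 mm.
Transfer each piece to the vertical centroidal axis using Ī + A·d² with d = x − 150:
  plate: d = 0 mm → contributes +78 750 000 mm⁴
  hole 1: d = -75 mm → contributes −282 944 mm⁴
  hole 2: d = 0 mm → contributes −201.1 mm⁴
  hole 3: d = 75 mm → contributes −282 944 mm⁴
Total I = 78 183 910 mm⁴.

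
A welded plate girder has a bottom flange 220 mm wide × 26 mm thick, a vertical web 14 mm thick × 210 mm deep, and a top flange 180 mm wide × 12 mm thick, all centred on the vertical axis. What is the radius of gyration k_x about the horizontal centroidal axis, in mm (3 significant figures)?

Break the section into simple shapes (no overlaps), measuring from the bottom-left corner of the bounding box.
Bottom plate: 220 × 26, A = 5 720 mm², y = 13 mm, Ī = 322 227 mm⁴.
Web plate: 14 × 210, A = 2 940 mm², y = 131 mm, Ī = 10 804 500 mm⁴.
Top plate: 180 × 12, A = 2 160 mm², y = 242 mm, Ī = 25 920 mm⁴.
Centroid: ȳ = ΣA·y / ΣA = 90.778 mm.
Transfer each piece to the horizontal centroidal axis using Ī + A·d² with d = y − 90.778:
  bottom plate: d = -77.778 mm → contributes +34 925 061 mm⁴
  web plate: d = 40.222 mm → contributes +15 560 815 mm⁴
  top plate: d = 151.22 mm → contributes +49 420 878 mm⁴
Total I = 99 906 754 mm⁴.
Radius of gyration: k = √(I/A) = √(99 906 754 / 10 820) = 96.091 mm.

k_x ≈ 96.1 mm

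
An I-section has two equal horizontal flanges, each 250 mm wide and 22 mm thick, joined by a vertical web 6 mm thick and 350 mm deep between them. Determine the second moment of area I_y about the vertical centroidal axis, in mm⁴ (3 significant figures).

I_y ≈ 5.73 × 10⁷ mm⁴

Treat the section as a set of non-overlapping primitives; coordinates are from the bounding-box lower-left.
Bottom flange: 250 × 22, A = 5 500 mm², x = 125 mm, Ī = 28 645 833 mm⁴.
Web: 6 × 350, A = 2 100 mm², x = 125 mm, Ī = 6 300 mm⁴.
Top flange: 250 × 22, A = 5 500 mm², x = 125 mm, Ī = 28 645 833 mm⁴.
By symmetry the centroid is at mid-width, x̄ = 125 mm.
All pieces are centred on the vertical centroidal axis, so I = ΣĪ = 57 297 967 mm⁴.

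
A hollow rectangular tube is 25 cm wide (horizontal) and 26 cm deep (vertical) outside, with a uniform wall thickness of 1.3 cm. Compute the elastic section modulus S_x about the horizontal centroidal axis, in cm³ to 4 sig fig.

Split into non-overlapping primitives; take the origin at the lower-left of the bounding box.
Outer rectangle: 25 × 26, A = 650 cm², y = 13 cm, Ī = 36616.7 cm⁴.
Inner void (subtracted): 22.4 × 23.4, A = 524.16 cm², y = 13 cm, Ī = 23917.4 cm⁴.
By symmetry the centroid is at mid-height, ȳ = 13 cm.
All pieces are centred on the horizontal centroidal axis, so I = ΣĪ (holes subtracted) = 12699.2 cm⁴.
Extreme fibre distance c = 13 cm; S = I/c = 976.865 cm³.

S_x ≈ 976.9 cm³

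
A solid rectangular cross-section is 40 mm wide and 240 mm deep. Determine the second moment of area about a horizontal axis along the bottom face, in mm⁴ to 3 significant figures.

The section: 40 × 240, A = 9 600 mm², y = 120 mm, Ī = 46 080 000 mm⁴.
Transfer it to the bottom edge using Ī + A·d² with d = y − 0:
  the section: d = 120 mm → contributes +184 320 000 mm⁴
Total I = 184 320 000 mm⁴.

I_base ≈ 1.84 × 10⁸ mm⁴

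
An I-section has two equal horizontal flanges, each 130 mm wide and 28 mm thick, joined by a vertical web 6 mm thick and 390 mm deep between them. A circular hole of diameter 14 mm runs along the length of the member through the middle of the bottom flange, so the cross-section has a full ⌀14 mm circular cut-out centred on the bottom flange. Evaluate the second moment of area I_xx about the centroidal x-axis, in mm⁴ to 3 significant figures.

I_xx ≈ 3.41 × 10⁸ mm⁴

Split into non-overlapping primitives; take the origin at the lower-left of the bounding box.
Bottom flange: 130 × 28, A = 3 640 mm², y = 14 mm, Ī = 237 813 mm⁴.
Web: 6 × 390, A = 2 340 mm², y = 223 mm, Ī = 29 659 500 mm⁴.
Top flange: 130 × 28, A = 3 640 mm², y = 432 mm, Ī = 237 813 mm⁴.
Hole (subtracted): ⌀14, A = 153.94 mm², y = 14 mm, Ī = 1885.7 mm⁴.
Centroid: ȳ = ΣA·y / ΣA = 226.4 mm.
Transfer each piece to the centroidal x-axis using Ī + A·d² with d = y − 226.4:
  bottom flange: d = -212.4 mm → contributes +164 450 011 mm⁴
  web: d = -3.3988 mm → contributes +29 686 531 mm⁴
  top flange: d = 205.6 mm → contributes +154 107 392 mm⁴
  hole: d = -212.4 mm → contributes −6 946 530 mm⁴
Total I = 341 297 404 mm⁴.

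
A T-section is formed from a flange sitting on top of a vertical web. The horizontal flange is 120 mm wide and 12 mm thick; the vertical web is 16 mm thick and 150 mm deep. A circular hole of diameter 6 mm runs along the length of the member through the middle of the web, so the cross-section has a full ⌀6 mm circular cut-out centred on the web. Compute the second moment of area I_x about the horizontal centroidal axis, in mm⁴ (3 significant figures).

I_x ≈ 1.04 × 10⁷ mm⁴

Treat the section as a set of non-overlapping primitives; coordinates are from the bounding-box lower-left.
Flange: 120 × 12, A = 1 440 mm², y = 156 mm, Ī = 17 280 mm⁴.
Web: 16 × 150, A = 2 400 mm², y = 75 mm, Ī = 4 500 000 mm⁴.
Hole (subtracted): ⌀6, A = 28.274 mm², y = 75 mm, Ī = 63.617 mm⁴.
Centroid: ȳ = ΣA·y / ΣA = 105.6 mm.
Transfer each piece to the horizontal centroidal axis using Ī + A·d² with d = y − 105.6:
  flange: d = 50.4 mm → contributes +3 675 065 mm⁴
  web: d = -30.6 mm → contributes +6 747 310 mm⁴
  hole: d = -30.6 mm → contributes −26 539 mm⁴
Total I = 10 395 836 mm⁴.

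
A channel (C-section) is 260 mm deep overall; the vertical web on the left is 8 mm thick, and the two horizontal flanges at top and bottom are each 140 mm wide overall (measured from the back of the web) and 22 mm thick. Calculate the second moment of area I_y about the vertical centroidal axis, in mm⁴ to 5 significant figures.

Decompose the section into non-overlapping parts with the origin at the bottom-left of its bounding rectangle.
Web: 8 × 260, A = 2 080 mm², x = 4 mm, Ī = 11093.33 mm⁴.
Top flange (beyond web): 132 × 22, A = 2 904 mm², x = 74 mm, Ī = 4 216 608 mm⁴.
Bottom flange (beyond web): 132 × 22, A = 2 904 mm², x = 74 mm, Ī = 4 216 608 mm⁴.
Centroid: x̄ = ΣA·x / ΣA = 55.54158 mm.
Transfer each piece to the vertical centroidal axis using Ī + A·d² with d = x − 55.54158:
  web: d = -51.54158 mm → contributes +5 536 685 mm⁴
  top flange (beyond web): d = 18.45842 mm → contributes +5 206 039 mm⁴
  bottom flange (beyond web): d = 18.45842 mm → contributes +5 206 039 mm⁴
Total I = 15 948 764 mm⁴.

I_y ≈ 1.5949 × 10⁷ mm⁴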